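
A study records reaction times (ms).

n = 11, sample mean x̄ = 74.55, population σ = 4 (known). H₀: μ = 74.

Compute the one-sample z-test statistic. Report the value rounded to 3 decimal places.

test statistic = 0.456

SE = σ/√n = 4/√11 = 1.2060
z = (x̄−μ₀)/SE = (74.55−74)/1.2060 = 0.4560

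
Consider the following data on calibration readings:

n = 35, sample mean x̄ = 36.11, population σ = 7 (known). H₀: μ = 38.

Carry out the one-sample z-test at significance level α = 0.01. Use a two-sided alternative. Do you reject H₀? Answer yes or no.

SE = σ/√n = 7/√35 = 1.1832
z = (x̄−μ₀)/SE = (36.11−38)/1.1832 = -1.5973
p-value (two-sided) = 0.11019
At α=0.01: p ≥ α → fail to reject H₀

reject H₀: no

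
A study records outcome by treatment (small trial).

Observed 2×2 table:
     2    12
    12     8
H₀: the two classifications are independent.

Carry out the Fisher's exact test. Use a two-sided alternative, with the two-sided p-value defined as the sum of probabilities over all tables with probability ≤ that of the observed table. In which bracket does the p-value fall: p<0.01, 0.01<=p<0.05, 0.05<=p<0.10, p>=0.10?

p-value bracket: 0.01<=p<0.05

Margins: r₁=14, r₂=20, c₁=14, c₂=20, n=34
p_obs = C(14,2)·C(20,12)/C(34,14); sum pmf over tables with pmf ≤ p_obs
p-value (two-sided) = 0.01284
→ bracket: 0.01<=p<0.05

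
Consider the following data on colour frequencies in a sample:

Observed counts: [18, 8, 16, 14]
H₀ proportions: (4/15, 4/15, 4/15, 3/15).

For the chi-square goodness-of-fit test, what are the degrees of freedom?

df = k − 1 = 4 − 1 = 3

degrees of freedom = 3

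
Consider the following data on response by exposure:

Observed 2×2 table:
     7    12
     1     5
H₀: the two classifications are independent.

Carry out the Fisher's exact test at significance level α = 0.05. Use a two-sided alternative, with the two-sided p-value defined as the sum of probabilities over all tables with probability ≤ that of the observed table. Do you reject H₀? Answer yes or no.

Margins: r₁=19, r₂=6, c₁=8, c₂=17, n=25
p_obs = C(19,7)·C(6,1)/C(25,8); sum pmf over tables with pmf ≤ p_obs
p-value (two-sided) = 0.62372
At α=0.05: p ≥ α → fail to reject H₀

reject H₀: no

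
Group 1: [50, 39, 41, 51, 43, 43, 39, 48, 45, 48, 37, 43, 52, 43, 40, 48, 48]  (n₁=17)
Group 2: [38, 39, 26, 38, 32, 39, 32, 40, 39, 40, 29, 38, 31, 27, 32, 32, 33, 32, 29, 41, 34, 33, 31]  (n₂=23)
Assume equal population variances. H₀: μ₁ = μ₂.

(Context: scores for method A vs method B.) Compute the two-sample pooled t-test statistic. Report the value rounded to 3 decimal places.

test statistic = 7.204

x̄₁=44.588, s₁=4.583, n₁=17
x̄₂=34.130, s₂=4.506, n₂=23
s_p² = [16·4.583² + 22·4.506²]/38 = 20.5981
SE = √(s_p²·(1/17+1/23)) = 1.4516
t = (44.588−34.130)/1.4516 = 7.2042
df = 38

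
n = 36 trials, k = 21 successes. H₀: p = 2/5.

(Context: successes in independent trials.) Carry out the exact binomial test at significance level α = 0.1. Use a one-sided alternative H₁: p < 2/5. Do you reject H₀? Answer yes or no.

reject H₀: no

Exact binomial: n=36, k=21, p₀=2/5=0.4000
P(X≤21) from Σ C(n,i)·p₀^i·(1−p₀)^(n−i)
p-value (one-sided, H₁ less) = 0.99154
At α=0.1: p ≥ α → fail to reject H₀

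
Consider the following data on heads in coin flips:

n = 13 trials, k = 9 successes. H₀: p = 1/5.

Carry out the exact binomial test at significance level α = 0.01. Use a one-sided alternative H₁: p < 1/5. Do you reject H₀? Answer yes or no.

reject H₀: no

Exact binomial: n=13, k=9, p₀=1/5=0.2000
P(X≤9) from Σ C(n,i)·p₀^i·(1−p₀)^(n−i)
p-value (one-sided, H₁ less) = 0.99998
At α=0.01: p ≥ α → fail to reject H₀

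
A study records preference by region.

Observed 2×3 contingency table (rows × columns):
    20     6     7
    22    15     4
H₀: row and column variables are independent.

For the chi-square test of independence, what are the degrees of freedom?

degrees of freedom = 2

df = (r−1)(c−1) = (2−1)·(3−1) = 2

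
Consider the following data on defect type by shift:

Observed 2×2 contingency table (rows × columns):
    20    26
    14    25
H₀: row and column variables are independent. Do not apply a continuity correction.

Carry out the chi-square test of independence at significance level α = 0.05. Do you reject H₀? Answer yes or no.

Row totals [46, 39], col totals [34, 51], n=85
χ² = (20−18.40)²/18.40 + (26−27.60)²/27.60 + (14−15.60)²/15.60 + (25−23.40)²/23.40 = 0.5054
df = 1
p-value (upper-tail) = 0.47714
At α=0.05: p ≥ α → fail to reject H₀

reject H₀: no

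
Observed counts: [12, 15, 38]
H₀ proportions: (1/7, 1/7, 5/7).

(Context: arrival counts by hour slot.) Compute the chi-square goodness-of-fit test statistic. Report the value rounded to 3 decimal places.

test statistic = 5.840

n = 65; E_i = n·p_i = [9.29, 9.29, 46.43]
χ² = (12−9.29)²/9.29 + (15−9.29)²/9.29 + (38−46.43)²/46.43 = 5.8400
df = 2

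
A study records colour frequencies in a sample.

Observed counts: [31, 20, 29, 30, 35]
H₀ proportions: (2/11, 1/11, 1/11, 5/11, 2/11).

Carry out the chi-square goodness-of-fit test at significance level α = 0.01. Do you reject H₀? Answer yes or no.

reject H₀: yes

n = 145; E_i = n·p_i = [26.36, 13.18, 13.18, 65.91, 26.36]
χ² = (31−26.36)²/26.36 + (20−13.18)²/13.18 + (29−13.18)²/13.18 + (30−65.91)²/65.91 + (35−26.36)²/26.36 = 45.7172
df = 4
p-value (upper-tail) = 0.00000
At α=0.01: p < α → reject H₀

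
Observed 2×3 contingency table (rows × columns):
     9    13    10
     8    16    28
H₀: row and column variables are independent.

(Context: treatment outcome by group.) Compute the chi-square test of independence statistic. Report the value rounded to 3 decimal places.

test statistic = 4.382

Row totals [32, 52], col totals [17, 29, 38], n=84
χ² = (9−6.48)²/6.48 + (13−11.05)²/11.05 + (10−14.48)²/14.48 + (8−10.52)²/10.52 + (16−17.95)²/17.95 + (28−23.52)²/23.52 = 4.3820
df = 2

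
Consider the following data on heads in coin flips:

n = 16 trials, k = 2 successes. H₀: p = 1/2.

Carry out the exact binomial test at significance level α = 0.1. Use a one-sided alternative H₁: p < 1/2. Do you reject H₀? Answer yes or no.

Exact binomial: n=16, k=2, p₀=1/2=0.5000
P(X≤2) from Σ C(n,i)·p₀^i·(1−p₀)^(n−i)
p-value (one-sided, H₁ less) = 0.00209
At α=0.1: p < α → reject H₀

reject H₀: yes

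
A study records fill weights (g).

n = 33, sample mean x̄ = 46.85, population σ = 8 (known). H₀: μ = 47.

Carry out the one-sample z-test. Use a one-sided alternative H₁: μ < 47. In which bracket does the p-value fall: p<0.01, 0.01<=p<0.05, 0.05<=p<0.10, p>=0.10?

p-value bracket: p>=0.10

SE = σ/√n = 8/√33 = 1.3926
z = (x̄−μ₀)/SE = (46.85−47)/1.3926 = -0.1077
p-value (one-sided, H₁ less) = 0.45711
→ bracket: p>=0.10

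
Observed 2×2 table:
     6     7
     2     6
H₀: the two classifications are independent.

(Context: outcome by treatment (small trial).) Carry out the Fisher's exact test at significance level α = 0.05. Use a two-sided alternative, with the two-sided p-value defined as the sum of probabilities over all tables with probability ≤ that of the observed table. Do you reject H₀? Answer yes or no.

Margins: r₁=13, r₂=8, c₁=8, c₂=13, n=21
p_obs = C(13,6)·C(8,2)/C(21,8); sum pmf over tables with pmf ≤ p_obs
p-value (two-sided) = 0.39986
At α=0.05: p ≥ α → fail to reject H₀

reject H₀: no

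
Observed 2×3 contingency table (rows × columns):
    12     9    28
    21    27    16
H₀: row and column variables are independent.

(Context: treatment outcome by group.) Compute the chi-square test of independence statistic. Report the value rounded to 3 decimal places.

Row totals [49, 64], col totals [33, 36, 44], n=113
χ² = (12−14.31)²/14.31 + (9−15.61)²/15.61 + (28−19.08)²/19.08 + (21−18.69)²/18.69 + (27−20.39)²/20.39 + (16−24.92)²/24.92 = 12.9646
df = 2

test statistic = 12.965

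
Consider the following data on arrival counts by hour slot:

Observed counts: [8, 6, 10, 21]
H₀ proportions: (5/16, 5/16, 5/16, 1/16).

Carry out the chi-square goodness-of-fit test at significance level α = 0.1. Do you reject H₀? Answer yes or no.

reject H₀: yes

n = 45; E_i = n·p_i = [14.06, 14.06, 14.06, 2.81]
χ² = (8−14.06)²/14.06 + (6−14.06)²/14.06 + (10−14.06)²/14.06 + (21−2.81)²/2.81 = 126.0222
df = 3
p-value (upper-tail) = 0.00000
At α=0.1: p < α → reject H₀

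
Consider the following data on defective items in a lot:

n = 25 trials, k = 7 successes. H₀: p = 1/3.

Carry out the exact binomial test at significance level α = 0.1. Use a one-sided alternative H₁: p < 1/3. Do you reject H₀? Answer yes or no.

reject H₀: no

Exact binomial: n=25, k=7, p₀=1/3=0.3333
P(X≤7) from Σ C(n,i)·p₀^i·(1−p₀)^(n−i)
p-value (one-sided, H₁ less) = 0.37026
At α=0.1: p ≥ α → fail to reject H₀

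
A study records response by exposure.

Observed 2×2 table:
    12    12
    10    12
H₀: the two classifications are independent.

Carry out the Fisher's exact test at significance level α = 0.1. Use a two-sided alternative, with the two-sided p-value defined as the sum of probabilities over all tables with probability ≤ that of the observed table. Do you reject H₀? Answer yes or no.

Margins: r₁=24, r₂=22, c₁=22, c₂=24, n=46
p_obs = C(24,12)·C(22,10)/C(46,22); sum pmf over tables with pmf ≤ p_obs
p-value (two-sided) = 0.77683
At α=0.1: p ≥ α → fail to reject H₀

reject H₀: no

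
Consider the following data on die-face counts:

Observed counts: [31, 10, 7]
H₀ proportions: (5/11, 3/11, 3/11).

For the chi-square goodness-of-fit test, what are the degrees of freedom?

degrees of freedom = 2

df = k − 1 = 3 − 1 = 2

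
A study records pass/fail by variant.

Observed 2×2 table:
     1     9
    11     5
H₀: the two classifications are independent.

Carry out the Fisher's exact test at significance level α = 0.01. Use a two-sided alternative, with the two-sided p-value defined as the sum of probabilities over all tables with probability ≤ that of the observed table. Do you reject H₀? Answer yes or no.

Margins: r₁=10, r₂=16, c₁=12, c₂=14, n=26
p_obs = C(10,1)·C(16,11)/C(26,12); sum pmf over tables with pmf ≤ p_obs
p-value (two-sided) = 0.00530
At α=0.01: p < α → reject H₀

reject H₀: yes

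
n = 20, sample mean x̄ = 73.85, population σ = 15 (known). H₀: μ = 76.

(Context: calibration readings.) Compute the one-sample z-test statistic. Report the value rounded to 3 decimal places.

test statistic = -0.641

SE = σ/√n = 15/√20 = 3.3541
z = (x̄−μ₀)/SE = (73.85−76)/3.3541 = -0.6410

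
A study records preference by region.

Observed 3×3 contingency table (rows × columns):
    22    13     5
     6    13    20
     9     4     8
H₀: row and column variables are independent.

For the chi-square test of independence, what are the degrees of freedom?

df = (r−1)(c−1) = (3−1)·(3−1) = 4

degrees of freedom = 4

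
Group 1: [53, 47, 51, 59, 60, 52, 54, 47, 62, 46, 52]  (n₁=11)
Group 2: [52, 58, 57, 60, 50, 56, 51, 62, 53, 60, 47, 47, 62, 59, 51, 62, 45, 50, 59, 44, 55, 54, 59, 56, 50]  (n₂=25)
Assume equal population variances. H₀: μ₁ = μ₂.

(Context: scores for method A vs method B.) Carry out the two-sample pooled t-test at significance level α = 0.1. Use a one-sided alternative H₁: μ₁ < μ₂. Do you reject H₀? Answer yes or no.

reject H₀: no

x̄₁=53.000, s₁=5.422, n₁=11
x̄₂=54.360, s₂=5.476, n₂=25
s_p² = [10·5.422² + 24·5.476²]/34 = 29.8165
SE = √(s_p²·(1/11+1/25)) = 1.9757
t = (53.000−54.360)/1.9757 = -0.6884
df = 34
p-value (one-sided, H₁ less) = 0.24794
At α=0.1: p ≥ α → fail to reject H₀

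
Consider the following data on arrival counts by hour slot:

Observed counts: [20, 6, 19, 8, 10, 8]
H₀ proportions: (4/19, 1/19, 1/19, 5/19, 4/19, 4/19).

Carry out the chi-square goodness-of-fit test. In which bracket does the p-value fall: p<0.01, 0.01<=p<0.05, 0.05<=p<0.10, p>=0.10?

p-value bracket: p<0.01

n = 71; E_i = n·p_i = [14.95, 3.74, 3.74, 18.68, 14.95, 14.95]
χ² = (20−14.95)²/14.95 + (6−3.74)²/3.74 + (19−3.74)²/3.74 + (8−18.68)²/18.68 + (10−14.95)²/14.95 + (8−14.95)²/14.95 = 76.3972
df = 5
p-value (upper-tail) = 0.00000
→ bracket: p<0.01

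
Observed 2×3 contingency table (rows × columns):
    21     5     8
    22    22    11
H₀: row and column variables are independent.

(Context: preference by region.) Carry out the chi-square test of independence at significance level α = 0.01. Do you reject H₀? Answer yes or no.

Row totals [34, 55], col totals [43, 27, 19], n=89
χ² = (21−16.43)²/16.43 + (5−10.31)²/10.31 + (8−7.26)²/7.26 + (22−26.57)²/26.57 + (22−16.69)²/16.69 + (11−11.74)²/11.74 = 6.6138
df = 2
p-value (upper-tail) = 0.03663
At α=0.01: p ≥ α → fail to reject H₀

reject H₀: no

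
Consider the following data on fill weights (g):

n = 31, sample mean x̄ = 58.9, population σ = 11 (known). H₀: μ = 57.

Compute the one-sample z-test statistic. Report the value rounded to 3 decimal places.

SE = σ/√n = 11/√31 = 1.9757
z = (x̄−μ₀)/SE = (58.9−57)/1.9757 = 0.9617

test statistic = 0.962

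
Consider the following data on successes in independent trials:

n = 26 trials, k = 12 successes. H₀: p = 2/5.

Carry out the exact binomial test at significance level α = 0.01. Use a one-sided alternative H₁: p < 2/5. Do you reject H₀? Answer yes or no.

Exact binomial: n=26, k=12, p₀=2/5=0.4000
P(X≤12) from Σ C(n,i)·p₀^i·(1−p₀)^(n−i)
p-value (one-sided, H₁ less) = 0.80065
At α=0.01: p ≥ α → fail to reject H₀

reject H₀: no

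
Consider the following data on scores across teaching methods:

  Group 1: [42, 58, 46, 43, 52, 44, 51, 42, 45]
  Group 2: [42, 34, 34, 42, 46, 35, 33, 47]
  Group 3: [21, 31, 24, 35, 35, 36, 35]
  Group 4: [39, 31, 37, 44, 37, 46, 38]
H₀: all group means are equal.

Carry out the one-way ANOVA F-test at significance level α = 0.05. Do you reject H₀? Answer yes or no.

Group means [47.00, 39.12, 31.00, 38.86], grand mean 39.516
SSB = Σnᵢ(x̄ᵢ−x̄)² = 1016.010; SSW = ΣΣ(x−x̄ᵢ)² = 843.732
MSB = 1016.010/3 = 338.6699; MSW = 843.732/27 = 31.2493
F = MSB/MSW = 10.8377
df = (3, 27)
p-value (upper-tail) = 0.00008
At α=0.05: p < α → reject H₀

reject H₀: yes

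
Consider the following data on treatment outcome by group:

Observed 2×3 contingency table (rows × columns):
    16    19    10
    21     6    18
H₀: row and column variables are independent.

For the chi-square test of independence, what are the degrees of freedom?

degrees of freedom = 2

df = (r−1)(c−1) = (2−1)·(3−1) = 2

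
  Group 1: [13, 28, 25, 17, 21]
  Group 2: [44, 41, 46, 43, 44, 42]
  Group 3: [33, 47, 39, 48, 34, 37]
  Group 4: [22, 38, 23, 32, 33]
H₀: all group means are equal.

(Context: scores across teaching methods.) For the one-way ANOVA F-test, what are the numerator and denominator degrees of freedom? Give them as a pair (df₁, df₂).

degrees of freedom = [3, 18]

k = 4 groups, N = 22 total
df = (k−1, N−k) = (4−1, 22−4) = (3, 18)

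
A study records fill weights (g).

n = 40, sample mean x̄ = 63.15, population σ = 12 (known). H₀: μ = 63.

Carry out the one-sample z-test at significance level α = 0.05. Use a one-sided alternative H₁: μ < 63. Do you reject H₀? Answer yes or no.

SE = σ/√n = 12/√40 = 1.8974
z = (x̄−μ₀)/SE = (63.15−63)/1.8974 = 0.0791
p-value (one-sided, H₁ less) = 0.53151
At α=0.05: p ≥ α → fail to reject H₀

reject H₀: no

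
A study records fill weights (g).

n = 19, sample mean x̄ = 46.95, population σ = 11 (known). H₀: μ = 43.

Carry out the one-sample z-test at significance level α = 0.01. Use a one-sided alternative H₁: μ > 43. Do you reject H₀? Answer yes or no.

reject H₀: no

SE = σ/√n = 11/√19 = 2.5236
z = (x̄−μ₀)/SE = (46.95−43)/2.5236 = 1.5652
p-value (one-sided, H₁ greater) = 0.05876
At α=0.01: p ≥ α → fail to reject H₀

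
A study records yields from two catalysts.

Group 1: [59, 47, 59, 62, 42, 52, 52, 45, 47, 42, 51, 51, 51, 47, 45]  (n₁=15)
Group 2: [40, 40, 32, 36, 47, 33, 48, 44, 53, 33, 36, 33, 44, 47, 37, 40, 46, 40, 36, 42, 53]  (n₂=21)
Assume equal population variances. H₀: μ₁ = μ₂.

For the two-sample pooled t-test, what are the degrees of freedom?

df = n₁ + n₂ − 2 = 15 + 21 − 2 = 34

degrees of freedom = 34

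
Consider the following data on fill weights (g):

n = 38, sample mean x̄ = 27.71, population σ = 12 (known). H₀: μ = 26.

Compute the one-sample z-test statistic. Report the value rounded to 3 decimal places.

test statistic = 0.878

SE = σ/√n = 12/√38 = 1.9467
z = (x̄−μ₀)/SE = (27.71−26)/1.9467 = 0.8784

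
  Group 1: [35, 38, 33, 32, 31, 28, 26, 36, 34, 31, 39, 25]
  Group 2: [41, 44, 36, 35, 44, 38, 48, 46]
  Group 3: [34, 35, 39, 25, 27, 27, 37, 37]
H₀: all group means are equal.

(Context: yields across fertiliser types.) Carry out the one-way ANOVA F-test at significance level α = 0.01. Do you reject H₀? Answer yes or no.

reject H₀: yes

Group means [32.33, 41.50, 32.62], grand mean 35.036
SSB = Σnᵢ(x̄ᵢ−x̄)² = 468.423; SSW = ΣΣ(x−x̄ᵢ)² = 584.542
MSB = 468.423/2 = 234.2113; MSW = 584.542/25 = 23.3817
F = MSB/MSW = 10.0169
df = (2, 25)
p-value (upper-tail) = 0.00064
At α=0.01: p < α → reject H₀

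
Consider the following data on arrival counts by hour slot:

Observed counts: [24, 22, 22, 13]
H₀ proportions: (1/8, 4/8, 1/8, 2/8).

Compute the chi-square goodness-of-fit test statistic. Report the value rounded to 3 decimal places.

test statistic = 43.988

n = 81; E_i = n·p_i = [10.12, 40.50, 10.12, 20.25]
χ² = (24−10.12)²/10.12 + (22−40.50)²/40.50 + (22−10.12)²/10.12 + (13−20.25)²/20.25 = 43.9877
df = 3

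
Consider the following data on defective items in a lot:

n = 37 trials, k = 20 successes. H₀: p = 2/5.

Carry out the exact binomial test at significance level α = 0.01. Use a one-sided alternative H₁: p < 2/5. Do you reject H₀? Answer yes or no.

reject H₀: no

Exact binomial: n=37, k=20, p₀=2/5=0.4000
P(X≤20) from Σ C(n,i)·p₀^i·(1−p₀)^(n−i)
p-value (one-sided, H₁ less) = 0.97096
At α=0.01: p ≥ α → fail to reject H₀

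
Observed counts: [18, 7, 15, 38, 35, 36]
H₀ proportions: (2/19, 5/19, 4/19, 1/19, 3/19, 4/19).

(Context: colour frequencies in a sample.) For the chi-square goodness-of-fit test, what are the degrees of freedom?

degrees of freedom = 5

df = k − 1 = 6 − 1 = 5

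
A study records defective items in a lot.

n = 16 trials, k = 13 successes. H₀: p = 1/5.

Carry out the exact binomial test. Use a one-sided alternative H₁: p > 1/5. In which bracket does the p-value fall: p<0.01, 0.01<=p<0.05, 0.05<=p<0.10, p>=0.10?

p-value bracket: p<0.01

Exact binomial: n=16, k=13, p₀=1/5=0.2000
P(X≥13) from Σ C(n,i)·p₀^i·(1−p₀)^(n−i)
p-value (one-sided, H₁ greater) = 0.00000
→ bracket: p<0.01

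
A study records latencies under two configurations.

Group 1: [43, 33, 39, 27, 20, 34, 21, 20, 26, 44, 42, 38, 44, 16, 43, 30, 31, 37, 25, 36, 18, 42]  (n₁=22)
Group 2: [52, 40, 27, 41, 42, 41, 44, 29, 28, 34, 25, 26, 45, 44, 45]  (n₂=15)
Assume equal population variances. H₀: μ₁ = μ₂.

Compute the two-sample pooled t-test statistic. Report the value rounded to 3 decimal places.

x̄₁=32.227, s₁=9.350, n₁=22
x̄₂=37.533, s₂=8.585, n₂=15
s_p² = [21·9.350² + 14·8.585²]/35 = 81.9313
SE = √(s_p²·(1/22+1/15)) = 3.0309
t = (32.227−37.533)/3.0309 = -1.7507
df = 35

test statistic = -1.751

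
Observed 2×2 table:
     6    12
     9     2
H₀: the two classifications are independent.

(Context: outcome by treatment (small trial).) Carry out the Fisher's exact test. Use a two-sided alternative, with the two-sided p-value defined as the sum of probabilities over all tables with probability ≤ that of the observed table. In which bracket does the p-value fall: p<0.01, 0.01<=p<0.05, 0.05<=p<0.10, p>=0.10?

Margins: r₁=18, r₂=11, c₁=15, c₂=14, n=29
p_obs = C(18,6)·C(11,9)/C(29,15); sum pmf over tables with pmf ≤ p_obs
p-value (two-sided) = 0.02094
→ bracket: 0.01<=p<0.05

p-value bracket: 0.01<=p<0.05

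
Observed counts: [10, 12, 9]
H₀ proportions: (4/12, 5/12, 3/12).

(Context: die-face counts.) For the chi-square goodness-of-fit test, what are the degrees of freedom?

df = k − 1 = 3 − 1 = 2

degrees of freedom = 2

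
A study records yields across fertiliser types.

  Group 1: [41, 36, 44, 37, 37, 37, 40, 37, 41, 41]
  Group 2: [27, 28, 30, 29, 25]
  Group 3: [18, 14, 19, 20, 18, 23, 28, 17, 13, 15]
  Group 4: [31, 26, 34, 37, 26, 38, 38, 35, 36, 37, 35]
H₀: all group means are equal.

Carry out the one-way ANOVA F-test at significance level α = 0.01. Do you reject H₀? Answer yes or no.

Group means [39.10, 27.80, 18.50, 33.91], grand mean 30.222
SSB = Σnᵢ(x̄ᵢ−x̄)² = 2341.113; SSW = ΣΣ(x−x̄ᵢ)² = 449.109
MSB = 2341.113/3 = 780.3710; MSW = 449.109/32 = 14.0347
F = MSB/MSW = 55.6031
df = (3, 32)
p-value (upper-tail) = 0.00000
At α=0.01: p < α → reject H₀

reject H₀: yes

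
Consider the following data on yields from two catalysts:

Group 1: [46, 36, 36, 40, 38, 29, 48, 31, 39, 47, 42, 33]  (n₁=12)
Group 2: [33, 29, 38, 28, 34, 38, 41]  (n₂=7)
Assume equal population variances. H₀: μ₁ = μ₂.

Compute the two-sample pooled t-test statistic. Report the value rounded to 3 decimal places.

test statistic = 1.578

x̄₁=38.750, s₁=6.196, n₁=12
x̄₂=34.429, s₂=4.860, n₂=7
s_p² = [11·6.196² + 6·4.860²]/17 = 33.1744
SE = √(s_p²·(1/12+1/7)) = 2.7393
t = (38.750−34.429)/2.7393 = 1.5776
df = 17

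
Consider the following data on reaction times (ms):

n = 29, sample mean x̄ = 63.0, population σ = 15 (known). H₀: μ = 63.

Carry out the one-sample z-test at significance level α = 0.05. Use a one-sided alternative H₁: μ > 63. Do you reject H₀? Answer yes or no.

reject H₀: no

SE = σ/√n = 15/√29 = 2.7854
z = (x̄−μ₀)/SE = (63.0−63)/2.7854 = 0.0000
p-value (one-sided, H₁ greater) = 0.50000
At α=0.05: p ≥ α → fail to reject H₀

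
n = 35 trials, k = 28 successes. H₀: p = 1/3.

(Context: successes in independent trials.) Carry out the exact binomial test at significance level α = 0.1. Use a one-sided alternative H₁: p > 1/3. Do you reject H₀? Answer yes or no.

Exact binomial: n=35, k=28, p₀=1/3=0.3333
P(X≥28) from Σ C(n,i)·p₀^i·(1−p₀)^(n−i)
p-value (one-sided, H₁ greater) = 0.00000
At α=0.1: p < α → reject H₀

reject H₀: yes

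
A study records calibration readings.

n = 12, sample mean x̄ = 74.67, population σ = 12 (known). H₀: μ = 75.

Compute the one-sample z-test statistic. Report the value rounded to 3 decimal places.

SE = σ/√n = 12/√12 = 3.4641
z = (x̄−μ₀)/SE = (74.67−75)/3.4641 = -0.0953

test statistic = -0.095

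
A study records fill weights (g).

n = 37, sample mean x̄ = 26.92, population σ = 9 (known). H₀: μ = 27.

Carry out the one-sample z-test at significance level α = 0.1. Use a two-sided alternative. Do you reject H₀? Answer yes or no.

reject H₀: no

SE = σ/√n = 9/√37 = 1.4796
z = (x̄−μ₀)/SE = (26.92−27)/1.4796 = -0.0541
p-value (two-sided) = 0.95688
At α=0.1: p ≥ α → fail to reject H₀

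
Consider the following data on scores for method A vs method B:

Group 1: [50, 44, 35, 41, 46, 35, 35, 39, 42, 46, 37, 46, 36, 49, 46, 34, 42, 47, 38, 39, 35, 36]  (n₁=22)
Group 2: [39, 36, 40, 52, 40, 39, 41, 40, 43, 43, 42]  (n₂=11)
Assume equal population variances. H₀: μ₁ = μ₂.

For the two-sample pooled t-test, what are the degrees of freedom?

df = n₁ + n₂ − 2 = 22 + 11 − 2 = 31

degrees of freedom = 31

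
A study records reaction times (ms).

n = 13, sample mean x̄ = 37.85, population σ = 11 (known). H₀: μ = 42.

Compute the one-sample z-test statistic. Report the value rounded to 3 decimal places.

test statistic = -1.360

SE = σ/√n = 11/√13 = 3.0509
z = (x̄−μ₀)/SE = (37.85−42)/3.0509 = -1.3603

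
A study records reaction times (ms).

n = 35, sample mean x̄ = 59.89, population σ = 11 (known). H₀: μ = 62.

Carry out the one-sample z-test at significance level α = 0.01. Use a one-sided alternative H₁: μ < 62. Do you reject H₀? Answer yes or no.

SE = σ/√n = 11/√35 = 1.8593
z = (x̄−μ₀)/SE = (59.89−62)/1.8593 = -1.1348
p-value (one-sided, H₁ less) = 0.12823
At α=0.01: p ≥ α → fail to reject H₀

reject H₀: no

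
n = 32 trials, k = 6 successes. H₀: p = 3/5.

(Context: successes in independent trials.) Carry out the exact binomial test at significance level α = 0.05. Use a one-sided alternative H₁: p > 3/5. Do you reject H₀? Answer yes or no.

reject H₀: no

Exact binomial: n=32, k=6, p₀=3/5=0.6000
P(X≥6) from Σ C(n,i)·p₀^i·(1−p₀)^(n−i)
p-value (one-sided, H₁ greater) = 1.00000
At α=0.05: p ≥ α → fail to reject H₀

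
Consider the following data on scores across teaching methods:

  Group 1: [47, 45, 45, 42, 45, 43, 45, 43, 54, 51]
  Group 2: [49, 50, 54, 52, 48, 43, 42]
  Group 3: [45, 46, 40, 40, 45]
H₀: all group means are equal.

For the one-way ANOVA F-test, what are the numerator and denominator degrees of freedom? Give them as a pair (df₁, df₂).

degrees of freedom = [2, 19]

k = 3 groups, N = 22 total
df = (k−1, N−k) = (3−1, 22−3) = (2, 19)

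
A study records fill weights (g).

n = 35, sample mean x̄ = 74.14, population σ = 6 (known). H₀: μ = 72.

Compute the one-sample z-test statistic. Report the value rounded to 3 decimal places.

test statistic = 2.110

SE = σ/√n = 6/√35 = 1.0142
z = (x̄−μ₀)/SE = (74.14−72)/1.0142 = 2.1101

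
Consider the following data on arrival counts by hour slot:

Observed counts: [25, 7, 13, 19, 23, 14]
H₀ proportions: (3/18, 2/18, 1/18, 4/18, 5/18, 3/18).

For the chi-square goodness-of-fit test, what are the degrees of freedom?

df = k − 1 = 6 − 1 = 5

degrees of freedom = 5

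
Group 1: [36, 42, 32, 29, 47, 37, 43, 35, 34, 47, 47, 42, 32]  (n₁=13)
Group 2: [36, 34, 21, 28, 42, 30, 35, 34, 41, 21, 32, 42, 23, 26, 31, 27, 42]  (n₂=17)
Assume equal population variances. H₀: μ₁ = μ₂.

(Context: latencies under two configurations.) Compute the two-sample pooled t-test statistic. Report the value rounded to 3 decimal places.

test statistic = 2.647

x̄₁=38.692, s₁=6.303, n₁=13
x̄₂=32.059, s₂=7.154, n₂=17
s_p² = [12·6.303² + 16·7.154²]/28 = 46.2754
SE = √(s_p²·(1/13+1/17)) = 2.5063
t = (38.692−32.059)/2.5063 = 2.6467
df = 28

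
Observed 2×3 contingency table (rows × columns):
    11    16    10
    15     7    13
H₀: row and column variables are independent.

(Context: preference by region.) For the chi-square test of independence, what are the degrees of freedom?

df = (r−1)(c−1) = (2−1)·(3−1) = 2

degrees of freedom = 2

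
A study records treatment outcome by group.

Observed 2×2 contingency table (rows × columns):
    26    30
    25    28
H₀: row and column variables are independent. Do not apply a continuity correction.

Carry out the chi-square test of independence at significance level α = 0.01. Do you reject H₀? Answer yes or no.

Row totals [56, 53], col totals [51, 58], n=109
χ² = (26−26.20)²/26.20 + (30−29.80)²/29.80 + (25−24.80)²/24.80 + (28−28.20)²/28.20 = 0.0060
df = 1
p-value (upper-tail) = 0.93821
At α=0.01: p ≥ α → fail to reject H₀

reject H₀: no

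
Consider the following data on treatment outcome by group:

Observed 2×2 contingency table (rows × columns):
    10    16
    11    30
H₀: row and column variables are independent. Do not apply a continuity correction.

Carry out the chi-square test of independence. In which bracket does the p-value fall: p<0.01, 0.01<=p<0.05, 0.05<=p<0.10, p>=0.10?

p-value bracket: p>=0.10

Row totals [26, 41], col totals [21, 46], n=67
χ² = (10−8.15)²/8.15 + (16−17.85)²/17.85 + (11−12.85)²/12.85 + (30−28.15)²/28.15 = 1.0004
df = 1
p-value (upper-tail) = 0.31721
→ bracket: p>=0.10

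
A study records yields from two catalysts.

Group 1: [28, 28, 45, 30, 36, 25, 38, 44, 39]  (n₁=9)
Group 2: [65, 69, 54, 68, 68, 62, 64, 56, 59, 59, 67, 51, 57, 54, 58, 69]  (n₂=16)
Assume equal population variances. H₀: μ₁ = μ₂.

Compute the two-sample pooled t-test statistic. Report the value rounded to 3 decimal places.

test statistic = -9.770

x̄₁=34.778, s₁=7.328, n₁=9
x̄₂=61.250, s₂=6.017, n₂=16
s_p² = [8·7.328² + 15·6.017²]/23 = 42.2850
SE = √(s_p²·(1/9+1/16)) = 2.7095
t = (34.778−61.250)/2.7095 = -9.7703
df = 23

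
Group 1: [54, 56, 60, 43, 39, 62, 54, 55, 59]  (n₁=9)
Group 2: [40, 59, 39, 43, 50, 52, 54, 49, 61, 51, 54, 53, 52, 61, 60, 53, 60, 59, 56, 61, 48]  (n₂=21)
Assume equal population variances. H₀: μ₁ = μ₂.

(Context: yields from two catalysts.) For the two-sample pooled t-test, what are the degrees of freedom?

df = n₁ + n₂ − 2 = 9 + 21 − 2 = 28

degrees of freedom = 28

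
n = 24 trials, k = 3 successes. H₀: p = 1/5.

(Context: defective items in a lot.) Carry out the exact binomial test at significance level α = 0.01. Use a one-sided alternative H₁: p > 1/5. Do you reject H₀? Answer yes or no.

Exact binomial: n=24, k=3, p₀=1/5=0.2000
P(X≥3) from Σ C(n,i)·p₀^i·(1−p₀)^(n−i)
p-value (one-sided, H₁ greater) = 0.88548
At α=0.01: p ≥ α → fail to reject H₀

reject H₀: no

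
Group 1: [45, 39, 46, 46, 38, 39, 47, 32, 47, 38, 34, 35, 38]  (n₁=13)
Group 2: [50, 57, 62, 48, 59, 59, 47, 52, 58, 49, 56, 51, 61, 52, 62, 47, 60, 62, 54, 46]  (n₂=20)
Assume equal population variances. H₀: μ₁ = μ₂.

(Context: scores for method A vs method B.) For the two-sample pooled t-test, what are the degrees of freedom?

df = n₁ + n₂ − 2 = 13 + 20 − 2 = 31

degrees of freedom = 31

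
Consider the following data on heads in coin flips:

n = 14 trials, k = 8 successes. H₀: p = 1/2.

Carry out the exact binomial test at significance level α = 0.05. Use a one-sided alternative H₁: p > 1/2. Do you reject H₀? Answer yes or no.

Exact binomial: n=14, k=8, p₀=1/2=0.5000
P(X≥8) from Σ C(n,i)·p₀^i·(1−p₀)^(n−i)
p-value (one-sided, H₁ greater) = 0.39526
At α=0.05: p ≥ α → fail to reject H₀

reject H₀: no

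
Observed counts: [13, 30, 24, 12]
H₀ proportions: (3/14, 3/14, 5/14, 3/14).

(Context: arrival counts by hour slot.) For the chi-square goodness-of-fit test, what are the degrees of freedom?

df = k − 1 = 4 − 1 = 3

degrees of freedom = 3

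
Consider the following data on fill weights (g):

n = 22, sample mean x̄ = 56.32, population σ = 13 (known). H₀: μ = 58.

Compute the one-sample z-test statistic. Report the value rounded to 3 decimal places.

SE = σ/√n = 13/√22 = 2.7716
z = (x̄−μ₀)/SE = (56.32−58)/2.7716 = -0.6061

test statistic = -0.606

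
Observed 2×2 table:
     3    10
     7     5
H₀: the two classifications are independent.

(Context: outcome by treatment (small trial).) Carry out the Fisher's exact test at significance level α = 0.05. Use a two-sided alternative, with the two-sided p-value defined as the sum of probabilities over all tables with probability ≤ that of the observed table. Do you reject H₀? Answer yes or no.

reject H₀: no

Margins: r₁=13, r₂=12, c₁=10, c₂=15, n=25
p_obs = C(13,3)·C(12,7)/C(25,10); sum pmf over tables with pmf ≤ p_obs
p-value (two-sided) = 0.11070
At α=0.05: p ≥ α → fail to reject H₀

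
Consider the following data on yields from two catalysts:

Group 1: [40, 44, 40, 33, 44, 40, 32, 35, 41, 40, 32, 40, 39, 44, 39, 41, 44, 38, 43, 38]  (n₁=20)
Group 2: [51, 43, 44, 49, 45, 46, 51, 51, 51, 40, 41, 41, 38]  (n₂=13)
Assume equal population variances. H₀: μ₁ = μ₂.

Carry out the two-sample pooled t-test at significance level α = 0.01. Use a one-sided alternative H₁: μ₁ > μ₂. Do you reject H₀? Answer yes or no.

x̄₁=39.350, s₁=3.829, n₁=20
x̄₂=45.462, s₂=4.737, n₂=13
s_p² = [19·3.829² + 12·4.737²]/31 = 17.6703
SE = √(s_p²·(1/20+1/13)) = 1.4976
t = (39.350−45.462)/1.4976 = -4.0809
df = 31
p-value (one-sided, H₁ greater) = 0.99985
At α=0.01: p ≥ α → fail to reject H₀

reject H₀: no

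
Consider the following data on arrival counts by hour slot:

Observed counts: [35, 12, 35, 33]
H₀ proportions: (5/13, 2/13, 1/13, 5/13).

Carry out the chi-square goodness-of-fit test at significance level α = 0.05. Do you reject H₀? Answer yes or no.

n = 115; E_i = n·p_i = [44.23, 17.69, 8.85, 44.23]
χ² = (35−44.23)²/44.23 + (12−17.69)²/17.69 + (35−8.85)²/8.85 + (33−44.23)²/44.23 = 83.9339
df = 3
p-value (upper-tail) = 0.00000
At α=0.05: p < α → reject H₀

reject H₀: yes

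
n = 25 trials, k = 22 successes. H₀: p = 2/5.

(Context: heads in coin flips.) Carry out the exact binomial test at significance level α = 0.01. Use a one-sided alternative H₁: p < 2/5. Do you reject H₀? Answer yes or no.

Exact binomial: n=25, k=22, p₀=2/5=0.4000
P(X≤22) from Σ C(n,i)·p₀^i·(1−p₀)^(n−i)
p-value (one-sided, H₁ less) = 1.00000
At α=0.01: p ≥ α → fail to reject H₀

reject H₀: no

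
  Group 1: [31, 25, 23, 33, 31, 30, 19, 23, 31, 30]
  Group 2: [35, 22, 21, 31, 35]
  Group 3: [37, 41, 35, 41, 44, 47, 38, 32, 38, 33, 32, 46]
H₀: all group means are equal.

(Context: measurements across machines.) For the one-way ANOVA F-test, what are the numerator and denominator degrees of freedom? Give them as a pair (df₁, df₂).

k = 3 groups, N = 27 total
df = (k−1, N−k) = (3−1, 27−3) = (2, 24)

degrees of freedom = [2, 24]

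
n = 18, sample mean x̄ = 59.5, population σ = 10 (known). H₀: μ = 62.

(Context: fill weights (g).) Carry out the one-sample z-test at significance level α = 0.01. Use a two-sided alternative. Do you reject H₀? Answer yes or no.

reject H₀: no

SE = σ/√n = 10/√18 = 2.3570
z = (x̄−μ₀)/SE = (59.5−62)/2.3570 = -1.0607
p-value (two-sided) = 0.28884
At α=0.01: p ≥ α → fail to reject H₀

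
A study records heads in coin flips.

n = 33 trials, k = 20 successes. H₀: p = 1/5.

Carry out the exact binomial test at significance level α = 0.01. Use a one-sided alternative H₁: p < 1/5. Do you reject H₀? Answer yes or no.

reject H₀: no

Exact binomial: n=33, k=20, p₀=1/5=0.2000
P(X≤20) from Σ C(n,i)·p₀^i·(1−p₀)^(n−i)
p-value (one-sided, H₁ less) = 1.00000
At α=0.01: p ≥ α → fail to reject H₀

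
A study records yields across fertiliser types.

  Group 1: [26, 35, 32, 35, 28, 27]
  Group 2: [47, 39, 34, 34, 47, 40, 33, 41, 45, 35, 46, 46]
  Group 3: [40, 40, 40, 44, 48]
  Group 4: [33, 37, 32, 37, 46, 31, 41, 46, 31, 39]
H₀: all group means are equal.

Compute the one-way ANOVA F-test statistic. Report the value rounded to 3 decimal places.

Group means [30.50, 40.58, 42.40, 37.30], grand mean 38.030
SSB = Σnᵢ(x̄ᵢ−x̄)² = 519.253; SSW = ΣΣ(x−x̄ᵢ)² = 765.717
MSB = 519.253/3 = 173.0843; MSW = 765.717/29 = 26.4040
F = MSB/MSW = 6.5552
df = (3, 29)

test statistic = 6.555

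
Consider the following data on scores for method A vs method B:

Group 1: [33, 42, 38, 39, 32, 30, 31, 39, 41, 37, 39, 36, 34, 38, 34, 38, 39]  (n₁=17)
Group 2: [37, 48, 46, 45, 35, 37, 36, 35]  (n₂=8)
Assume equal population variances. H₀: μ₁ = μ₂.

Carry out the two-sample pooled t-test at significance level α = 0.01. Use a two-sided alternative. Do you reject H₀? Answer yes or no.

reject H₀: no

x̄₁=36.471, s₁=3.538, n₁=17
x̄₂=39.875, s₂=5.463, n₂=8
s_p² = [16·3.538² + 7·5.463²]/23 = 17.7874
SE = √(s_p²·(1/17+1/8)) = 1.8082
t = (36.471−39.875)/1.8082 = -1.8827
df = 23
p-value (two-sided) = 0.07245
At α=0.01: p ≥ α → fail to reject H₀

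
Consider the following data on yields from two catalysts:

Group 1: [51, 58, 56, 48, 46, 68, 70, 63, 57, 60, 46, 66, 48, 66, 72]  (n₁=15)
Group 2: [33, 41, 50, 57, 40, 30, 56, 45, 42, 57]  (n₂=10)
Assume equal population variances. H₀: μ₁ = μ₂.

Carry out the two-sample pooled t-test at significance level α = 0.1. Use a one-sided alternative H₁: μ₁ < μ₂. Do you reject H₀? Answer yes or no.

reject H₀: no

x̄₁=58.333, s₁=9.013, n₁=15
x̄₂=45.100, s₂=9.735, n₂=10
s_p² = [14·9.013² + 9·9.735²]/23 = 86.5319
SE = √(s_p²·(1/15+1/10)) = 3.7976
t = (58.333−45.100)/3.7976 = 3.4846
df = 23
p-value (one-sided, H₁ less) = 0.99900
At α=0.1: p ≥ α → fail to reject H₀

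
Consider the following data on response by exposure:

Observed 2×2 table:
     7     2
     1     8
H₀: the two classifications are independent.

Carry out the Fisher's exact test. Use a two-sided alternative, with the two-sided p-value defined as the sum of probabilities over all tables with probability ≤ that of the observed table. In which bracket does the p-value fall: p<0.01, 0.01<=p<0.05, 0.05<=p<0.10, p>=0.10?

p-value bracket: 0.01<=p<0.05

Margins: r₁=9, r₂=9, c₁=8, c₂=10, n=18
p_obs = C(9,7)·C(9,1)/C(18,8); sum pmf over tables with pmf ≤ p_obs
p-value (two-sided) = 0.01522
→ bracket: 0.01<=p<0.05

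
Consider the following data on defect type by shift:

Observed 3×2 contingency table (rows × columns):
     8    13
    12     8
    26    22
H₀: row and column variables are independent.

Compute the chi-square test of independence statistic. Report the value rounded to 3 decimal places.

Row totals [21, 20, 48], col totals [46, 43], n=89
χ² = (8−10.85)²/10.85 + (13−10.15)²/10.15 + (12−10.34)²/10.34 + (8−9.66)²/9.66 + (26−24.81)²/24.81 + (22−23.19)²/23.19 = 2.2252
df = 2

test statistic = 2.225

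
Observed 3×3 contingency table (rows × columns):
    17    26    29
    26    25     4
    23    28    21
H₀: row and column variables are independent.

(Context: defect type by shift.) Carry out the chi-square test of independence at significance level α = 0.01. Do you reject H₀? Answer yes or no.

reject H₀: yes

Row totals [72, 55, 72], col totals [66, 79, 54], n=199
χ² = (17−23.88)²/23.88 + (26−28.58)²/28.58 + (29−19.54)²/19.54 + (26−18.24)²/18.24 + (25−21.83)²/21.83 + (4−14.92)²/14.92 + (23−23.88)²/23.88 + (28−28.58)²/28.58 + (21−19.54)²/19.54 = 18.7076
df = 4
p-value (upper-tail) = 0.00090
At α=0.01: p < α → reject H₀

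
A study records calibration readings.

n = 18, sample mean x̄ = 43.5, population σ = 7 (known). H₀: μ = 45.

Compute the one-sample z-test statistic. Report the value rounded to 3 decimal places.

test statistic = -0.909

SE = σ/√n = 7/√18 = 1.6499
z = (x̄−μ₀)/SE = (43.5−45)/1.6499 = -0.9091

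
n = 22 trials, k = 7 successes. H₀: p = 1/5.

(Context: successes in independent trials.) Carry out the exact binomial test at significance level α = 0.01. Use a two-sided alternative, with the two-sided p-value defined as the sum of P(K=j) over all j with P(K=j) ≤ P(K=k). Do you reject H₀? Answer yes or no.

Exact binomial: n=22, k=7, p₀=1/5=0.2000
P(X=j) = C(n,j)·p₀^j·(1−p₀)^(n−j); p = Σ P(X=j) over j with P(X=j) ≤ P(X=7)
p-value (two-sided) = 0.18091
At α=0.01: p ≥ α → fail to reject H₀

reject H₀: no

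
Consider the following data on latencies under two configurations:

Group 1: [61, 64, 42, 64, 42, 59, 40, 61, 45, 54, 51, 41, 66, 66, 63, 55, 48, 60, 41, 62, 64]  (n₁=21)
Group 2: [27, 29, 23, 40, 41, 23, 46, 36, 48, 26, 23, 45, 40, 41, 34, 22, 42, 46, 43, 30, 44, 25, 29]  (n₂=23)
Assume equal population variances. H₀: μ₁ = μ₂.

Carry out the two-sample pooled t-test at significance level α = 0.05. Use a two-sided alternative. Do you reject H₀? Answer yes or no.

reject H₀: yes

x̄₁=54.714, s₁=9.566, n₁=21
x̄₂=34.913, s₂=8.974, n₂=23
s_p² = [20·9.566² + 22·8.974²]/42 = 85.7646
SE = √(s_p²·(1/21+1/23)) = 2.7952
t = (54.714−34.913)/2.7952 = 7.0841
df = 42
p-value (two-sided) = 0.00000
At α=0.05: p < α → reject H₀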